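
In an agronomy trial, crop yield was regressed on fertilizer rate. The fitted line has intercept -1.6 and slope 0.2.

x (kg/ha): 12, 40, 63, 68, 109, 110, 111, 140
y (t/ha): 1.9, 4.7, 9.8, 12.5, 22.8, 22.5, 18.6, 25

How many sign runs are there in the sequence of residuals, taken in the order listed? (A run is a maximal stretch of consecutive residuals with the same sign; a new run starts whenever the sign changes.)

x=12: ŷ = -1.6 + 0.2·12 = 0.8; e = 1.9 − 0.8 = 1.1
x=40: ŷ = -1.6 + 0.2·40 = 6.4; e = 4.7 − 6.4 = -1.7
x=63: ŷ = -1.6 + 0.2·63 = 11; e = 9.8 − 11 = -1.2
x=68: ŷ = -1.6 + 0.2·68 = 12; e = 12.5 − 12 = 0.5
x=109: ŷ = -1.6 + 0.2·109 = 20.2; e = 22.8 − 20.2 = 2.6
x=110: ŷ = -1.6 + 0.2·110 = 20.4; e = 22.5 − 20.4 = 2.1
x=111: ŷ = -1.6 + 0.2·111 = 20.6; e = 18.6 − 20.6 = -2
x=140: ŷ = -1.6 + 0.2·140 = 26.4; e = 25 − 26.4 = -1.4
Signs: + − − + + + − −
Runs: +×1, −×2, +×3, −×2 → 4

4 runs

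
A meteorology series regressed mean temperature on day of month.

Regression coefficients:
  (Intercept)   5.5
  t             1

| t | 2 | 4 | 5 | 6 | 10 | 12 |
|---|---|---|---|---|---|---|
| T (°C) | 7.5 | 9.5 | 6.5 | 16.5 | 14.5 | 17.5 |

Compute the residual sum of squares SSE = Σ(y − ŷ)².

SSE = 42

t=2: ŷ = 5.5 + 2 = 7.5; r = 7.5 − 7.5 = 0
t=4: ŷ = 5.5 + 4 = 9.5; r = 9.5 − 9.5 = 0
t=5: ŷ = 5.5 + 5 = 10.5; r = 6.5 − 10.5 = -4
t=6: ŷ = 5.5 + 6 = 11.5; r = 16.5 − 11.5 = 5
t=10: ŷ = 5.5 + 10 = 15.5; r = 14.5 − 15.5 = -1
t=12: ŷ = 5.5 + 12 = 17.5; r = 17.5 − 17.5 = 0
SSE = 0 + 0 + 16 + 25 + 1 + 0 = 42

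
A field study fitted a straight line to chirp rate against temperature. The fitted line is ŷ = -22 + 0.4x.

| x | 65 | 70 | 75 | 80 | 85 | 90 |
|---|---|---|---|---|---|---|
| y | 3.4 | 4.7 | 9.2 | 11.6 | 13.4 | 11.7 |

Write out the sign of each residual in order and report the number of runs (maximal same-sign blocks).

3 runs

x=65: ŷ = -22 + 0.4·65 = 4; r = 3.4 − 4 = -0.6
x=70: ŷ = -22 + 0.4·70 = 6; r = 4.7 − 6 = -1.3
x=75: ŷ = -22 + 0.4·75 = 8; r = 9.2 − 8 = 1.2
x=80: ŷ = -22 + 0.4·80 = 10; r = 11.6 − 10 = 1.6
x=85: ŷ = -22 + 0.4·85 = 12; r = 13.4 − 12 = 1.4
x=90: ŷ = -22 + 0.4·90 = 14; r = 11.7 − 14 = -2.3
Signs: − − + + + −
Runs: −×2, +×3, −×1 → 3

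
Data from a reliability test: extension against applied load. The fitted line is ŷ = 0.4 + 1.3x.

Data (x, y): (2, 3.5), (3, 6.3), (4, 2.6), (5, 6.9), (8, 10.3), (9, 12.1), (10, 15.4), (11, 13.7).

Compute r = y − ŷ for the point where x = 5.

r = 0

ŷ = 0.4 + 1.3·5 = 6.9
r = 6.9 − 6.9 = 0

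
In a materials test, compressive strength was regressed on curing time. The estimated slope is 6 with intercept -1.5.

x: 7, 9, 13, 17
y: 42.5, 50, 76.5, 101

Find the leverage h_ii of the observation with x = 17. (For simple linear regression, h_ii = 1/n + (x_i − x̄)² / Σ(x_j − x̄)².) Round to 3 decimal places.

h = 0.763

x̄ = (7 + 9 + 13 + 17)/4 = 11.5
Σ(x − x̄)² = 20.25 + 6.25 + 2.25 + 30.25 = 59
h = 1/4 + (5.5)²/59 = 0.25 + 0.512712 = 0.763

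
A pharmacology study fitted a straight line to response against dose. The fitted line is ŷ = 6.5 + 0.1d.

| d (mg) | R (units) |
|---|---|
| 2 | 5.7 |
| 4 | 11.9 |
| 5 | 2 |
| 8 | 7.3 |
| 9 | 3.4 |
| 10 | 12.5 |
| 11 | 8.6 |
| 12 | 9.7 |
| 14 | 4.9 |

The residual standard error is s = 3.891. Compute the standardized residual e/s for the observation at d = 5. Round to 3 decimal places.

ŷ = 6.5 + 0.1·5 = 7
e = 2 − 7 = -5
e/s = -5 / 3.891 = -1.285

-1.285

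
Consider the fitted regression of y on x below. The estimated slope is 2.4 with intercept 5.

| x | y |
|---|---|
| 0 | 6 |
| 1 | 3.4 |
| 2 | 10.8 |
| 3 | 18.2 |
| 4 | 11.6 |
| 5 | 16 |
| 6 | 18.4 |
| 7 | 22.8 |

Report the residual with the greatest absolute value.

e = 6

x=0: ŷ = 5 + 2.4·0 = 5; e = 6 − 5 = 1
x=1: ŷ = 5 + 2.4·1 = 7.4; e = 3.4 − 7.4 = -4
x=2: ŷ = 5 + 2.4·2 = 9.8; e = 10.8 − 9.8 = 1
x=3: ŷ = 5 + 2.4·3 = 12.2; e = 18.2 − 12.2 = 6
x=4: ŷ = 5 + 2.4·4 = 14.6; e = 11.6 − 14.6 = -3
x=5: ŷ = 5 + 2.4·5 = 17; e = 16 − 17 = -1
x=6: ŷ = 5 + 2.4·6 = 19.4; e = 18.4 − 19.4 = -1
x=7: ŷ = 5 + 2.4·7 = 21.8; e = 22.8 − 21.8 = 1
Largest |e| is 6 at x = 3, residual 6.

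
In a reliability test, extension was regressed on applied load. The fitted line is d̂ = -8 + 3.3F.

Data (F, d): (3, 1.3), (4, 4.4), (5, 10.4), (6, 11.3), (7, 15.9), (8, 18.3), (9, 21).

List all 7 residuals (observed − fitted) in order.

F=3: d̂ = -8 + 3.3·3 = 1.9; e = 1.3 − 1.9 = -0.6
F=4: d̂ = -8 + 3.3·4 = 5.2; e = 4.4 − 5.2 = -0.8
F=5: d̂ = -8 + 3.3·5 = 8.5; e = 10.4 − 8.5 = 1.9
F=6: d̂ = -8 + 3.3·6 = 11.8; e = 11.3 − 11.8 = -0.5
F=7: d̂ = -8 + 3.3·7 = 15.1; e = 15.9 − 15.1 = 0.8
F=8: d̂ = -8 + 3.3·8 = 18.4; e = 18.3 − 18.4 = -0.1
F=9: d̂ = -8 + 3.3·9 = 21.7; e = 21 − 21.7 = -0.7

-0.6, -0.8, 1.9, -0.5, 0.8, -0.1, -0.7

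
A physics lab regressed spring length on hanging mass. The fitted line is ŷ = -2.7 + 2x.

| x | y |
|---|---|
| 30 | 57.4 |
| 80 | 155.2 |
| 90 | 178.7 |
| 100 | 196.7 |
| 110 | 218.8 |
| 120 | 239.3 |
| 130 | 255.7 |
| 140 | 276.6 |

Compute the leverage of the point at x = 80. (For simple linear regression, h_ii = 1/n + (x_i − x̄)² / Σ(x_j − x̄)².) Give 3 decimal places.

h = 0.173

x̄ = (30 + 80 + 90 + 100 + 110 + 120 + 130 + 140)/8 = 100
Σ(x − x̄)² = 4900 + 400 + 100 + 0 + 100 + 400 + 900 + 1600 = 8400
h = 1/8 + (-20)²/8400 = 0.125 + 0.047619 = 0.173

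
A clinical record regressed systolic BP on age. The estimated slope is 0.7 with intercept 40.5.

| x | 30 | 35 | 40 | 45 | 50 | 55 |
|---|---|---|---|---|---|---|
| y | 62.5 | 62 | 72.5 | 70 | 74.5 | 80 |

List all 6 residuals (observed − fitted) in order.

1, -3, 4, -2, -1, 1

x=30: ŷ = 40.5 + 0.7·30 = 61.5; e = 62.5 − 61.5 = 1
x=35: ŷ = 40.5 + 0.7·35 = 65; e = 62 − 65 = -3
x=40: ŷ = 40.5 + 0.7·40 = 68.5; e = 72.5 − 68.5 = 4
x=45: ŷ = 40.5 + 0.7·45 = 72; e = 70 − 72 = -2
x=50: ŷ = 40.5 + 0.7·50 = 75.5; e = 74.5 − 75.5 = -1
x=55: ŷ = 40.5 + 0.7·55 = 79; e = 80 − 79 = 1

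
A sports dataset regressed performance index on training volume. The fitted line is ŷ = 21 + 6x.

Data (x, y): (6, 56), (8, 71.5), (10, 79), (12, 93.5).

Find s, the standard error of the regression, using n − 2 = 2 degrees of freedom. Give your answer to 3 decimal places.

x=6: ŷ = 21 + 6·6 = 57; r = 56 − 57 = -1
x=8: ŷ = 21 + 6·8 = 69; r = 71.5 − 69 = 2.5
x=10: ŷ = 21 + 6·10 = 81; r = 79 − 81 = -2
x=12: ŷ = 21 + 6·12 = 93; r = 93.5 − 93 = 0.5
SSE = 1 + 6.25 + 4 + 0.25 = 11.5
s = √(11.5/2) = √5.75 ≈ 2.398

s = 2.398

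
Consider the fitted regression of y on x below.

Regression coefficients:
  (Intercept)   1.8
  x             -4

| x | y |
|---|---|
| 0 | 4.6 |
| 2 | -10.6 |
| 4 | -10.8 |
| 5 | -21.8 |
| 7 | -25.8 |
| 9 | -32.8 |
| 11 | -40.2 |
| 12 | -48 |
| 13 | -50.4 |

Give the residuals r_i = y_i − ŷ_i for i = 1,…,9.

x=0: ŷ = 1.8 − 4·0 = 1.8; r = 4.6 − 1.8 = 2.8
x=2: ŷ = 1.8 − 4·2 = -6.2; r = -10.6 − (-6.2) = -4.4
x=4: ŷ = 1.8 − 4·4 = -14.2; r = -10.8 − (-14.2) = 3.4
x=5: ŷ = 1.8 − 4·5 = -18.2; r = -21.8 − (-18.2) = -3.6
x=7: ŷ = 1.8 − 4·7 = -26.2; r = -25.8 − (-26.2) = 0.4
x=9: ŷ = 1.8 − 4·9 = -34.2; r = -32.8 − (-34.2) = 1.4
x=11: ŷ = 1.8 − 4·11 = -42.2; r = -40.2 − (-42.2) = 2
x=12: ŷ = 1.8 − 4·12 = -46.2; r = -48 − (-46.2) = -1.8
x=13: ŷ = 1.8 − 4·13 = -50.2; r = -50.4 − (-50.2) = -0.2

2.8, -4.4, 3.4, -3.6, 0.4, 1.4, 2, -1.8, -0.2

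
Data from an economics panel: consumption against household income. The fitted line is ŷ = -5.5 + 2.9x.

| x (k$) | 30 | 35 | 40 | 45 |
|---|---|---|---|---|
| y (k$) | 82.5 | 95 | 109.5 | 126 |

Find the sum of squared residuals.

x=30: ŷ = -5.5 + 2.9·30 = 81.5; r = 82.5 − 81.5 = 1
x=35: ŷ = -5.5 + 2.9·35 = 96; r = 95 − 96 = -1
x=40: ŷ = -5.5 + 2.9·40 = 110.5; r = 109.5 − 110.5 = -1
x=45: ŷ = -5.5 + 2.9·45 = 125; r = 126 − 125 = 1
SSE = 1 + 1 + 1 + 1 = 4

SSE = 4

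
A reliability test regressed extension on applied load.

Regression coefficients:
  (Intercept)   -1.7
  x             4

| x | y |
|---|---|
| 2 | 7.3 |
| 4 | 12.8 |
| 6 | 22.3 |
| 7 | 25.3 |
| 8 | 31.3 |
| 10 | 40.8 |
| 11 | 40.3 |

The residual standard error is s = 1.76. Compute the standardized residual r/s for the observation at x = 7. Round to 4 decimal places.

ŷ = -1.7 + 4·7 = 26.3
r = 25.3 − 26.3 = -1
r/s = -1 / 1.76 = -0.5682

-0.5682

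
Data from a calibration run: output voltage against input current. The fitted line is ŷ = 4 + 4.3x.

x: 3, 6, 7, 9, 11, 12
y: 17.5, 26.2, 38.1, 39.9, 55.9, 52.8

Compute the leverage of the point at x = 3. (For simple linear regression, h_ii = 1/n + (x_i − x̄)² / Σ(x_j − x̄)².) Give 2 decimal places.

x̄ = (3 + 6 + 7 + 9 + 11 + 12)/6 = 8
Σ(x − x̄)² = 25 + 4 + 1 + 1 + 9 + 16 = 56
h = 1/6 + (-5)²/56 = 0.166667 + 0.446429 = 0.61

h = 0.61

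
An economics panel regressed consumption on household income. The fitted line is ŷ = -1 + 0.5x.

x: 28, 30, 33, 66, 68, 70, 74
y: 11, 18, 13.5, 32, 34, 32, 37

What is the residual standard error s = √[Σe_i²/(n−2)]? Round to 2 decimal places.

x=28: ŷ = -1 + 0.5·28 = 13; e = 11 − 13 = -2
x=30: ŷ = -1 + 0.5·30 = 14; e = 18 − 14 = 4
x=33: ŷ = -1 + 0.5·33 = 15.5; e = 13.5 − 15.5 = -2
x=66: ŷ = -1 + 0.5·66 = 32; e = 32 − 32 = 0
x=68: ŷ = -1 + 0.5·68 = 33; e = 34 − 33 = 1
x=70: ŷ = -1 + 0.5·70 = 34; e = 32 − 34 = -2
x=74: ŷ = -1 + 0.5·74 = 36; e = 37 − 36 = 1
SSE = 4 + 16 + 4 + 0 + 1 + 4 + 1 = 30
s = √(30/5) = √6 ≈ 2.45

s = 2.45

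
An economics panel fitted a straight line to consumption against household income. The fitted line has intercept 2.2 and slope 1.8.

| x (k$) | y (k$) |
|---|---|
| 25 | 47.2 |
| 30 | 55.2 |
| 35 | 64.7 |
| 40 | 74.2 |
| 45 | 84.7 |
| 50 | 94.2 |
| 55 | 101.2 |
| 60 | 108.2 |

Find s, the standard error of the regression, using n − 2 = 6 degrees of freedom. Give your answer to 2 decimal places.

s = 1.38

x=25: ŷ = 2.2 + 1.8·25 = 47.2; r = 47.2 − 47.2 = 0
x=30: ŷ = 2.2 + 1.8·30 = 56.2; r = 55.2 − 56.2 = -1
x=35: ŷ = 2.2 + 1.8·35 = 65.2; r = 64.7 − 65.2 = -0.5
x=40: ŷ = 2.2 + 1.8·40 = 74.2; r = 74.2 − 74.2 = 0
x=45: ŷ = 2.2 + 1.8·45 = 83.2; r = 84.7 − 83.2 = 1.5
x=50: ŷ = 2.2 + 1.8·50 = 92.2; r = 94.2 − 92.2 = 2
x=55: ŷ = 2.2 + 1.8·55 = 101.2; r = 101.2 − 101.2 = 0
x=60: ŷ = 2.2 + 1.8·60 = 110.2; r = 108.2 − 110.2 = -2
SSE = 0 + 1 + 0.25 + 0 + 2.25 + 4 + 0 + 4 = 11.5
s = √(11.5/6) = √1.91667 ≈ 1.38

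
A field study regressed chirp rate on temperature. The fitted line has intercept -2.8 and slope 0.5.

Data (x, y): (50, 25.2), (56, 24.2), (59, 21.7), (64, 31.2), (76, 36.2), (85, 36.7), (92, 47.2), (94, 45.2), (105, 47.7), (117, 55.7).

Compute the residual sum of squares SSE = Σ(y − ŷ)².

x=50: ŷ = -2.8 + 0.5·50 = 22.2; r = 25.2 − 22.2 = 3
x=56: ŷ = -2.8 + 0.5·56 = 25.2; r = 24.2 − 25.2 = -1
x=59: ŷ = -2.8 + 0.5·59 = 26.7; r = 21.7 − 26.7 = -5
x=64: ŷ = -2.8 + 0.5·64 = 29.2; r = 31.2 − 29.2 = 2
x=76: ŷ = -2.8 + 0.5·76 = 35.2; r = 36.2 − 35.2 = 1
x=85: ŷ = -2.8 + 0.5·85 = 39.7; r = 36.7 − 39.7 = -3
x=92: ŷ = -2.8 + 0.5·92 = 43.2; r = 47.2 − 43.2 = 4
x=94: ŷ = -2.8 + 0.5·94 = 44.2; r = 45.2 − 44.2 = 1
x=105: ŷ = -2.8 + 0.5·105 = 49.7; r = 47.7 − 49.7 = -2
x=117: ŷ = -2.8 + 0.5·117 = 55.7; r = 55.7 − 55.7 = 0
SSE = 9 + 1 + 25 + 4 + 1 + 9 + 16 + 1 + 4 + 0 = 70

SSE = 70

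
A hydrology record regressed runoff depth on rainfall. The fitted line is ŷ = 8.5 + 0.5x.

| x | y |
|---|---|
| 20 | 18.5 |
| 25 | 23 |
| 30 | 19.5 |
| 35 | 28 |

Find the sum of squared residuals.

SSE = 24

x=20: ŷ = 8.5 + 0.5·20 = 18.5; r = 18.5 − 18.5 = 0
x=25: ŷ = 8.5 + 0.5·25 = 21; r = 23 − 21 = 2
x=30: ŷ = 8.5 + 0.5·30 = 23.5; r = 19.5 − 23.5 = -4
x=35: ŷ = 8.5 + 0.5·35 = 26; r = 28 − 26 = 2
SSE = 0 + 4 + 16 + 4 = 24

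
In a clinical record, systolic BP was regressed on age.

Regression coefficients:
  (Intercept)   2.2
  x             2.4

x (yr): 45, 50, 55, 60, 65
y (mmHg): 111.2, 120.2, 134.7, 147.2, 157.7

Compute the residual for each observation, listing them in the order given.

1, -2, 0.5, 1, -0.5

x=45: ŷ = 2.2 + 2.4·45 = 110.2; r = 111.2 − 110.2 = 1
x=50: ŷ = 2.2 + 2.4·50 = 122.2; r = 120.2 − 122.2 = -2
x=55: ŷ = 2.2 + 2.4·55 = 134.2; r = 134.7 − 134.2 = 0.5
x=60: ŷ = 2.2 + 2.4·60 = 146.2; r = 147.2 − 146.2 = 1
x=65: ŷ = 2.2 + 2.4·65 = 158.2; r = 157.7 − 158.2 = -0.5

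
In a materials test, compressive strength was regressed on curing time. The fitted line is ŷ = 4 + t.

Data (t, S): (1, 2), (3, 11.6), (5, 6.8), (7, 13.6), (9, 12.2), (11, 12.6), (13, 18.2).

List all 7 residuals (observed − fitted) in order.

-3, 4.6, -2.2, 2.6, -0.8, -2.4, 1.2

t=1: ŷ = 4 + 1 = 5; e = 2 − 5 = -3
t=3: ŷ = 4 + 3 = 7; e = 11.6 − 7 = 4.6
t=5: ŷ = 4 + 5 = 9; e = 6.8 − 9 = -2.2
t=7: ŷ = 4 + 7 = 11; e = 13.6 − 11 = 2.6
t=9: ŷ = 4 + 9 = 13; e = 12.2 − 13 = -0.8
t=11: ŷ = 4 + 11 = 15; e = 12.6 − 15 = -2.4
t=13: ŷ = 4 + 13 = 17; e = 18.2 − 17 = 1.2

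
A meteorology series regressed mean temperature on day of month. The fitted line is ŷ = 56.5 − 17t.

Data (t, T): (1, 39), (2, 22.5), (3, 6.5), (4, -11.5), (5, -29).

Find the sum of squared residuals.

SSE = 1.5

t=1: ŷ = 56.5 − 17·1 = 39.5; e = 39 − 39.5 = -0.5
t=2: ŷ = 56.5 − 17·2 = 22.5; e = 22.5 − 22.5 = 0
t=3: ŷ = 56.5 − 17·3 = 5.5; e = 6.5 − 5.5 = 1
t=4: ŷ = 56.5 − 17·4 = -11.5; e = -11.5 − (-11.5) = 0
t=5: ŷ = 56.5 − 17·5 = -28.5; e = -29 − (-28.5) = -0.5
SSE = 0.25 + 0 + 1 + 0 + 0.25 = 1.5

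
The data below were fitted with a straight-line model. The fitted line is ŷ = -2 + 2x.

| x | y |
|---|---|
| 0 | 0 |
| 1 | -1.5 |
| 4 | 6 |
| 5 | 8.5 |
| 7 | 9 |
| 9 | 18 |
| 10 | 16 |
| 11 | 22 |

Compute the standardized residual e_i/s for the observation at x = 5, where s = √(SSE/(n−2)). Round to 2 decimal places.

x=0: ŷ = -2 + 2·0 = -2; e = 0 − (-2) = 2
x=1: ŷ = -2 + 2·1 = 0; e = -1.5 − 0 = -1.5
x=4: ŷ = -2 + 2·4 = 6; e = 6 − 6 = 0
x=5: ŷ = -2 + 2·5 = 8; e = 8.5 − 8 = 0.5
x=7: ŷ = -2 + 2·7 = 12; e = 9 − 12 = -3
x=9: ŷ = -2 + 2·9 = 16; e = 18 − 16 = 2
x=10: ŷ = -2 + 2·10 = 18; e = 16 − 18 = -2
x=11: ŷ = -2 + 2·11 = 20; e = 22 − 20 = 2
SSE = 4 + 2.25 + 0 + 0.25 + 9 + 4 + 4 + 4 = 27.5
s = √(27.5/6) = 2.14087
e/s = 0.5 / 2.14087 = 0.23

0.23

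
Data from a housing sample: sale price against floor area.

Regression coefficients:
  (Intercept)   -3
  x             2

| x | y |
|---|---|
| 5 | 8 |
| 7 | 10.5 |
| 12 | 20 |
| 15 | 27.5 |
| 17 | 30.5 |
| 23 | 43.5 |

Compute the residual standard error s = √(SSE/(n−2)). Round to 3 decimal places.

x=5: ŷ = -3 + 2·5 = 7; r = 8 − 7 = 1
x=7: ŷ = -3 + 2·7 = 11; r = 10.5 − 11 = -0.5
x=12: ŷ = -3 + 2·12 = 21; r = 20 − 21 = -1
x=15: ŷ = -3 + 2·15 = 27; r = 27.5 − 27 = 0.5
x=17: ŷ = -3 + 2·17 = 31; r = 30.5 − 31 = -0.5
x=23: ŷ = -3 + 2·23 = 43; r = 43.5 − 43 = 0.5
SSE = 1 + 0.25 + 1 + 0.25 + 0.25 + 0.25 = 3
s = √(3/4) = √0.75 ≈ 0.866

s = 0.866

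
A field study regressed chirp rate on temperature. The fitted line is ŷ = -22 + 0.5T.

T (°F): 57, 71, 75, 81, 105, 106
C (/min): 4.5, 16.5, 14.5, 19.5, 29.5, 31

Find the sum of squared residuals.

T=57: ŷ = -22 + 0.5·57 = 6.5; e = 4.5 − 6.5 = -2
T=71: ŷ = -22 + 0.5·71 = 13.5; e = 16.5 − 13.5 = 3
T=75: ŷ = -22 + 0.5·75 = 15.5; e = 14.5 − 15.5 = -1
T=81: ŷ = -22 + 0.5·81 = 18.5; e = 19.5 − 18.5 = 1
T=105: ŷ = -22 + 0.5·105 = 30.5; e = 29.5 − 30.5 = -1
T=106: ŷ = -22 + 0.5·106 = 31; e = 31 − 31 = 0
SSE = 4 + 9 + 1 + 1 + 1 + 0 = 16

SSE = 16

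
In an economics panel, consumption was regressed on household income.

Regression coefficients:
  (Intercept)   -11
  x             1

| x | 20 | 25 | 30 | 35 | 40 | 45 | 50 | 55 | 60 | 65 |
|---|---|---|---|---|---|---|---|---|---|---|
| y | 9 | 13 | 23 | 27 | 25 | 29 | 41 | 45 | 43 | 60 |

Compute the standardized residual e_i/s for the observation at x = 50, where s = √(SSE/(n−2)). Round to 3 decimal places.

0.471

x=20: ŷ = -11 + 20 = 9; e = 9 − 9 = 0
x=25: ŷ = -11 + 25 = 14; e = 13 − 14 = -1
x=30: ŷ = -11 + 30 = 19; e = 23 − 19 = 4
x=35: ŷ = -11 + 35 = 24; e = 27 − 24 = 3
x=40: ŷ = -11 + 40 = 29; e = 25 − 29 = -4
x=45: ŷ = -11 + 45 = 34; e = 29 − 34 = -5
x=50: ŷ = -11 + 50 = 39; e = 41 − 39 = 2
x=55: ŷ = -11 + 55 = 44; e = 45 − 44 = 1
x=60: ŷ = -11 + 60 = 49; e = 43 − 49 = -6
x=65: ŷ = -11 + 65 = 54; e = 60 − 54 = 6
SSE = 0 + 1 + 16 + 9 + 16 + 25 + 4 + 1 + 36 + 36 = 144
s = √(144/8) = 4.24264
e/s = 2 / 4.24264 = 0.471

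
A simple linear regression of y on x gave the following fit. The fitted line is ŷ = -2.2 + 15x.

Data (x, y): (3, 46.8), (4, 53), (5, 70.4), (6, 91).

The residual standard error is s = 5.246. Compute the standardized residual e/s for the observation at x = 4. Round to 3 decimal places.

ŷ = -2.2 + 15·4 = 57.8
e = 53 − 57.8 = -4.8
e/s = -4.8 / 5.246 = -0.915

-0.915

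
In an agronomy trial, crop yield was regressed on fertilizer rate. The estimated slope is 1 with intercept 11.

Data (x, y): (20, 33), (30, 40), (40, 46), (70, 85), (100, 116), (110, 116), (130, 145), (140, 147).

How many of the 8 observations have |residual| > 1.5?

x=20: ŷ = 11 + 20 = 31; r = 33 − 31 = 2
x=30: ŷ = 11 + 30 = 41; r = 40 − 41 = -1
x=40: ŷ = 11 + 40 = 51; r = 46 − 51 = -5
x=70: ŷ = 11 + 70 = 81; r = 85 − 81 = 4
x=100: ŷ = 11 + 100 = 111; r = 116 − 111 = 5
x=110: ŷ = 11 + 110 = 121; r = 116 − 121 = -5
x=130: ŷ = 11 + 130 = 141; r = 145 − 141 = 4
x=140: ŷ = 11 + 140 = 151; r = 147 − 151 = -4
|r| > 1.5: x=20 (|r|=2), x=40 (|r|=5), x=70 (|r|=4), x=100 (|r|=5), x=110 (|r|=5), x=130 (|r|=4), x=140 (|r|=4) → 7

7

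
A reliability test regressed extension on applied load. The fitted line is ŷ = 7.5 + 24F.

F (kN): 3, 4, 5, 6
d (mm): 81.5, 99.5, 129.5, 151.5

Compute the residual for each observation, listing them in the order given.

F=3: ŷ = 7.5 + 24·3 = 79.5; e = 81.5 − 79.5 = 2
F=4: ŷ = 7.5 + 24·4 = 103.5; e = 99.5 − 103.5 = -4
F=5: ŷ = 7.5 + 24·5 = 127.5; e = 129.5 − 127.5 = 2
F=6: ŷ = 7.5 + 24·6 = 151.5; e = 151.5 − 151.5 = 0

2, -4, 2, 0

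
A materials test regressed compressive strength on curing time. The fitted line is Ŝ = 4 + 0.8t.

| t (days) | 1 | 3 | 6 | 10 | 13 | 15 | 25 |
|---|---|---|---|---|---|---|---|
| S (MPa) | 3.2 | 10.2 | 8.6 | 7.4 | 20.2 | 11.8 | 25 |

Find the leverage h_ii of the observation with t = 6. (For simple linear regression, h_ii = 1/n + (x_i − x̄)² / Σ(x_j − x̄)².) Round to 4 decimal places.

t̄ = (1 + 3 + 6 + 10 + 13 + 15 + 25)/7 = 10.4286
Σ(t − t̄)² = 88.898 + 55.1837 + 19.6122 + 0.183673 + 6.61224 + 20.898 + 212.327 = 403.714
h = 1/7 + (-4.42857)²/403.714 = 0.142857 + 0.0485795 = 0.1914

h = 0.1914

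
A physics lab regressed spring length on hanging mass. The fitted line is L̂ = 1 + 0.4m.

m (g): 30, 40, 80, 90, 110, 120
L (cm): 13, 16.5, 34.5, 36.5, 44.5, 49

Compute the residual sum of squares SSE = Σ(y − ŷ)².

SSE = 3

m=30: L̂ = 1 + 0.4·30 = 13; r = 13 − 13 = 0
m=40: L̂ = 1 + 0.4·40 = 17; r = 16.5 − 17 = -0.5
m=80: L̂ = 1 + 0.4·80 = 33; r = 34.5 − 33 = 1.5
m=90: L̂ = 1 + 0.4·90 = 37; r = 36.5 − 37 = -0.5
m=110: L̂ = 1 + 0.4·110 = 45; r = 44.5 − 45 = -0.5
m=120: L̂ = 1 + 0.4·120 = 49; r = 49 − 49 = 0
SSE = 0 + 0.25 + 2.25 + 0.25 + 0.25 + 0 = 3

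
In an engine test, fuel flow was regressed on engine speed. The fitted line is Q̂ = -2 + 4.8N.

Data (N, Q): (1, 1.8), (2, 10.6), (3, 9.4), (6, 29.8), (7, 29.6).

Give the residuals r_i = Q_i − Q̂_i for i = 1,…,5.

N=1: Q̂ = -2 + 4.8·1 = 2.8; r = 1.8 − 2.8 = -1
N=2: Q̂ = -2 + 4.8·2 = 7.6; r = 10.6 − 7.6 = 3
N=3: Q̂ = -2 + 4.8·3 = 12.4; r = 9.4 − 12.4 = -3
N=6: Q̂ = -2 + 4.8·6 = 26.8; r = 29.8 − 26.8 = 3
N=7: Q̂ = -2 + 4.8·7 = 31.6; r = 29.6 − 31.6 = -2

-1, 3, -3, 3, -2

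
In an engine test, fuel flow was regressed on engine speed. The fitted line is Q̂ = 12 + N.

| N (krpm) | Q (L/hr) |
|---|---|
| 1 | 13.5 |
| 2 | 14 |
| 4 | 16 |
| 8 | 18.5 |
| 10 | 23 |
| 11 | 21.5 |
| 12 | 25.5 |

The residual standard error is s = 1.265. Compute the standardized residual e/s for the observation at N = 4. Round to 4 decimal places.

0.0000

Q̂ = 12 + 4 = 16
e = 16 − 16 = 0
e/s = 0 / 1.265 = 0.0000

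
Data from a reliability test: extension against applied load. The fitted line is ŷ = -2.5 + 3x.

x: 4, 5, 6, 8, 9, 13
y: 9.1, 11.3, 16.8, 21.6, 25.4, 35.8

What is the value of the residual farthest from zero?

x=4: ŷ = -2.5 + 3·4 = 9.5; r = 9.1 − 9.5 = -0.4
x=5: ŷ = -2.5 + 3·5 = 12.5; r = 11.3 − 12.5 = -1.2
x=6: ŷ = -2.5 + 3·6 = 15.5; r = 16.8 − 15.5 = 1.3
x=8: ŷ = -2.5 + 3·8 = 21.5; r = 21.6 − 21.5 = 0.1
x=9: ŷ = -2.5 + 3·9 = 24.5; r = 25.4 − 24.5 = 0.9
x=13: ŷ = -2.5 + 3·13 = 36.5; r = 35.8 − 36.5 = -0.7
Largest |r| is 1.3 at x = 6, residual 1.3.

r = 1.3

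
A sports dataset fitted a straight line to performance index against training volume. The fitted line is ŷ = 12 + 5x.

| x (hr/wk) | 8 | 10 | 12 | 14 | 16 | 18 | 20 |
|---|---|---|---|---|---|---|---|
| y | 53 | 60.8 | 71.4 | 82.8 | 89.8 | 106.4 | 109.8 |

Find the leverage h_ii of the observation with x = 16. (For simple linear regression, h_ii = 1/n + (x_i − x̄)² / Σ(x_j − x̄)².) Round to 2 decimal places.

x̄ = (8 + 10 + 12 + 14 + 16 + 18 + 20)/7 = 14
Σ(x − x̄)² = 36 + 16 + 4 + 0 + 4 + 16 + 36 = 112
h = 1/7 + (2)²/112 = 0.142857 + 0.0357143 = 0.18

h = 0.18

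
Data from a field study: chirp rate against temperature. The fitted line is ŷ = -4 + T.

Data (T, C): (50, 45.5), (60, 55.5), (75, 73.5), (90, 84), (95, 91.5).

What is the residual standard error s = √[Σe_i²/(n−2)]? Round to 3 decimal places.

T=50: ŷ = -4 + 50 = 46; e = 45.5 − 46 = -0.5
T=60: ŷ = -4 + 60 = 56; e = 55.5 − 56 = -0.5
T=75: ŷ = -4 + 75 = 71; e = 73.5 − 71 = 2.5
T=90: ŷ = -4 + 90 = 86; e = 84 − 86 = -2
T=95: ŷ = -4 + 95 = 91; e = 91.5 − 91 = 0.5
SSE = 0.25 + 0.25 + 6.25 + 4 + 0.25 = 11
s = √(11/3) = √3.66667 ≈ 1.915

s = 1.915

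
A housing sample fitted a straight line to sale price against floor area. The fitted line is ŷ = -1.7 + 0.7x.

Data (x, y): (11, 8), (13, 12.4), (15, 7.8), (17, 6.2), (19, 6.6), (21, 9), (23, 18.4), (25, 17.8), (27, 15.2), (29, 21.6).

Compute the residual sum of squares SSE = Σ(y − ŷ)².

x=11: ŷ = -1.7 + 0.7·11 = 6; e = 8 − 6 = 2
x=13: ŷ = -1.7 + 0.7·13 = 7.4; e = 12.4 − 7.4 = 5
x=15: ŷ = -1.7 + 0.7·15 = 8.8; e = 7.8 − 8.8 = -1
x=17: ŷ = -1.7 + 0.7·17 = 10.2; e = 6.2 − 10.2 = -4
x=19: ŷ = -1.7 + 0.7·19 = 11.6; e = 6.6 − 11.6 = -5
x=21: ŷ = -1.7 + 0.7·21 = 13; e = 9 − 13 = -4
x=23: ŷ = -1.7 + 0.7·23 = 14.4; e = 18.4 − 14.4 = 4
x=25: ŷ = -1.7 + 0.7·25 = 15.8; e = 17.8 − 15.8 = 2
x=27: ŷ = -1.7 + 0.7·27 = 17.2; e = 15.2 − 17.2 = -2
x=29: ŷ = -1.7 + 0.7·29 = 18.6; e = 21.6 − 18.6 = 3
SSE = 4 + 25 + 1 + 16 + 25 + 16 + 16 + 4 + 4 + 9 = 120

SSE = 120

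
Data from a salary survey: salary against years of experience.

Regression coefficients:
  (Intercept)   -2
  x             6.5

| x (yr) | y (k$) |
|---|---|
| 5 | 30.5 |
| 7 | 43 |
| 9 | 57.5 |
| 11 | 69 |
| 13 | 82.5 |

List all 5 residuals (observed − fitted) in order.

x=5: ŷ = -2 + 6.5·5 = 30.5; e = 30.5 − 30.5 = 0
x=7: ŷ = -2 + 6.5·7 = 43.5; e = 43 − 43.5 = -0.5
x=9: ŷ = -2 + 6.5·9 = 56.5; e = 57.5 − 56.5 = 1
x=11: ŷ = -2 + 6.5·11 = 69.5; e = 69 − 69.5 = -0.5
x=13: ŷ = -2 + 6.5·13 = 82.5; e = 82.5 − 82.5 = 0

0, -0.5, 1, -0.5, 0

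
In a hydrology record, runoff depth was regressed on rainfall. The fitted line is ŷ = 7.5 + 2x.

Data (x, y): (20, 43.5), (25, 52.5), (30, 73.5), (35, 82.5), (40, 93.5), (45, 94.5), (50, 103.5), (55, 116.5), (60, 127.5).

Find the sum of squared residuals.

x=20: ŷ = 7.5 + 2·20 = 47.5; e = 43.5 − 47.5 = -4
x=25: ŷ = 7.5 + 2·25 = 57.5; e = 52.5 − 57.5 = -5
x=30: ŷ = 7.5 + 2·30 = 67.5; e = 73.5 − 67.5 = 6
x=35: ŷ = 7.5 + 2·35 = 77.5; e = 82.5 − 77.5 = 5
x=40: ŷ = 7.5 + 2·40 = 87.5; e = 93.5 − 87.5 = 6
x=45: ŷ = 7.5 + 2·45 = 97.5; e = 94.5 − 97.5 = -3
x=50: ŷ = 7.5 + 2·50 = 107.5; e = 103.5 − 107.5 = -4
x=55: ŷ = 7.5 + 2·55 = 117.5; e = 116.5 − 117.5 = -1
x=60: ŷ = 7.5 + 2·60 = 127.5; e = 127.5 − 127.5 = 0
SSE = 16 + 25 + 36 + 25 + 36 + 9 + 16 + 1 + 0 = 164

SSE = 164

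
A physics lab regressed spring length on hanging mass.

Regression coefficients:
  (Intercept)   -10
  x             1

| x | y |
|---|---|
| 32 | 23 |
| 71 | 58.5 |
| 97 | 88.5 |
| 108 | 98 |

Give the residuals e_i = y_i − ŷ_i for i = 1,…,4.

1, -2.5, 1.5, 0

x=32: ŷ = -10 + 32 = 22; e = 23 − 22 = 1
x=71: ŷ = -10 + 71 = 61; e = 58.5 − 61 = -2.5
x=97: ŷ = -10 + 97 = 87; e = 88.5 − 87 = 1.5
x=108: ŷ = -10 + 108 = 98; e = 98 − 98 = 0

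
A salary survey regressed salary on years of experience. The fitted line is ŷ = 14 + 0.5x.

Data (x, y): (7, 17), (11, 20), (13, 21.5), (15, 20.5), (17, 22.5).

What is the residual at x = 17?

ŷ = 14 + 0.5·17 = 22.5
r = 22.5 − 22.5 = 0

r = 0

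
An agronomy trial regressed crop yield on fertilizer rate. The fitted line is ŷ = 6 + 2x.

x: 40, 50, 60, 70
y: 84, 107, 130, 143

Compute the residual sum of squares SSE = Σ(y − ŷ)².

SSE = 30

x=40: ŷ = 6 + 2·40 = 86; e = 84 − 86 = -2
x=50: ŷ = 6 + 2·50 = 106; e = 107 − 106 = 1
x=60: ŷ = 6 + 2·60 = 126; e = 130 − 126 = 4
x=70: ŷ = 6 + 2·70 = 146; e = 143 − 146 = -3
SSE = 4 + 1 + 16 + 9 = 30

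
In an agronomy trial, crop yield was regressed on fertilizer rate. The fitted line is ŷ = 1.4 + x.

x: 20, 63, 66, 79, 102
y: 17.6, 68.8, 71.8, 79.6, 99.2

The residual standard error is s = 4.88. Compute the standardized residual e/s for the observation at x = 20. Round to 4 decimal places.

-0.7787

ŷ = 1.4 + 20 = 21.4
e = 17.6 − 21.4 = -3.8
e/s = -3.8 / 4.88 = -0.7787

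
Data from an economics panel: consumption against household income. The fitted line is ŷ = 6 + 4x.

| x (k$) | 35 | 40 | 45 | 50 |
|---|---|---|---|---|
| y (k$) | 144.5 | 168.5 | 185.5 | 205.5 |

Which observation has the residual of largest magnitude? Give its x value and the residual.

x=35: ŷ = 6 + 4·35 = 146; e = 144.5 − 146 = -1.5
x=40: ŷ = 6 + 4·40 = 166; e = 168.5 − 166 = 2.5
x=45: ŷ = 6 + 4·45 = 186; e = 185.5 − 186 = -0.5
x=50: ŷ = 6 + 4·50 = 206; e = 205.5 − 206 = -0.5
Largest |e| is 2.5 at x = 40, residual 2.5.

x = 40, e = 2.5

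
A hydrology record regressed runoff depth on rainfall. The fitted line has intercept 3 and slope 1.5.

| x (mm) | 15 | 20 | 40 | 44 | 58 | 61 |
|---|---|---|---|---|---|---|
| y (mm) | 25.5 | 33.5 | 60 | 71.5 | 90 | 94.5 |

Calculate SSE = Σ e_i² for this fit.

SSE = 15.5

x=15: ŷ = 3 + 1.5·15 = 25.5; e = 25.5 − 25.5 = 0
x=20: ŷ = 3 + 1.5·20 = 33; e = 33.5 − 33 = 0.5
x=40: ŷ = 3 + 1.5·40 = 63; e = 60 − 63 = -3
x=44: ŷ = 3 + 1.5·44 = 69; e = 71.5 − 69 = 2.5
x=58: ŷ = 3 + 1.5·58 = 90; e = 90 − 90 = 0
x=61: ŷ = 3 + 1.5·61 = 94.5; e = 94.5 − 94.5 = 0
SSE = 0 + 0.25 + 9 + 6.25 + 0 + 0 = 15.5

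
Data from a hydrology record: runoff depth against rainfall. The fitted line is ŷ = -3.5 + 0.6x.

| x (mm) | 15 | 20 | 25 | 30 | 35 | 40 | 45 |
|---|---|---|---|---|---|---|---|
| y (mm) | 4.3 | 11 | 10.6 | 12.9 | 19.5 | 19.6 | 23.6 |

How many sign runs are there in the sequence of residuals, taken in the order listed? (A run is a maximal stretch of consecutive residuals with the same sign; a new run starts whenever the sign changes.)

x=15: ŷ = -3.5 + 0.6·15 = 5.5; e = 4.3 − 5.5 = -1.2
x=20: ŷ = -3.5 + 0.6·20 = 8.5; e = 11 − 8.5 = 2.5
x=25: ŷ = -3.5 + 0.6·25 = 11.5; e = 10.6 − 11.5 = -0.9
x=30: ŷ = -3.5 + 0.6·30 = 14.5; e = 12.9 − 14.5 = -1.6
x=35: ŷ = -3.5 + 0.6·35 = 17.5; e = 19.5 − 17.5 = 2
x=40: ŷ = -3.5 + 0.6·40 = 20.5; e = 19.6 − 20.5 = -0.9
x=45: ŷ = -3.5 + 0.6·45 = 23.5; e = 23.6 − 23.5 = 0.1
Signs: − + − − + − +
Runs: −×1, +×1, −×2, +×1, −×1, +×1 → 6

6 runs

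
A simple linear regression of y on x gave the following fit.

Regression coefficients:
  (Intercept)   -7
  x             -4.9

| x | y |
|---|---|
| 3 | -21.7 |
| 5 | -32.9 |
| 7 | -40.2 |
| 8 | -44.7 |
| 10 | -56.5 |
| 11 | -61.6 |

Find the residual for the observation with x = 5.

e = -1.4

ŷ = -7 − 4.9·5 = -31.5
e = -32.9 − (-31.5) = -1.4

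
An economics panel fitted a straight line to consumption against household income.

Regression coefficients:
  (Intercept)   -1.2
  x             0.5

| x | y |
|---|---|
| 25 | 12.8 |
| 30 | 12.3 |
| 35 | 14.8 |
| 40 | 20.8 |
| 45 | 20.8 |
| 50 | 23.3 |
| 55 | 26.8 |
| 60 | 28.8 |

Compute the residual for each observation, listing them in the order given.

x=25: ŷ = -1.2 + 0.5·25 = 11.3; r = 12.8 − 11.3 = 1.5
x=30: ŷ = -1.2 + 0.5·30 = 13.8; r = 12.3 − 13.8 = -1.5
x=35: ŷ = -1.2 + 0.5·35 = 16.3; r = 14.8 − 16.3 = -1.5
x=40: ŷ = -1.2 + 0.5·40 = 18.8; r = 20.8 − 18.8 = 2
x=45: ŷ = -1.2 + 0.5·45 = 21.3; r = 20.8 − 21.3 = -0.5
x=50: ŷ = -1.2 + 0.5·50 = 23.8; r = 23.3 − 23.8 = -0.5
x=55: ŷ = -1.2 + 0.5·55 = 26.3; r = 26.8 − 26.3 = 0.5
x=60: ŷ = -1.2 + 0.5·60 = 28.8; r = 28.8 − 28.8 = 0

1.5, -1.5, -1.5, 2, -0.5, -0.5, 0.5, 0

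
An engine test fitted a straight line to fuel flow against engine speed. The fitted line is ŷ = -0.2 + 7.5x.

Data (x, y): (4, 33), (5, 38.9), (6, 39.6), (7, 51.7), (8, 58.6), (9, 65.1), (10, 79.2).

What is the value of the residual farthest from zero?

e = -5.2

x=4: ŷ = -0.2 + 7.5·4 = 29.8; e = 33 − 29.8 = 3.2
x=5: ŷ = -0.2 + 7.5·5 = 37.3; e = 38.9 − 37.3 = 1.6
x=6: ŷ = -0.2 + 7.5·6 = 44.8; e = 39.6 − 44.8 = -5.2
x=7: ŷ = -0.2 + 7.5·7 = 52.3; e = 51.7 − 52.3 = -0.6
x=8: ŷ = -0.2 + 7.5·8 = 59.8; e = 58.6 − 59.8 = -1.2
x=9: ŷ = -0.2 + 7.5·9 = 67.3; e = 65.1 − 67.3 = -2.2
x=10: ŷ = -0.2 + 7.5·10 = 74.8; e = 79.2 − 74.8 = 4.4
Largest |e| is 5.2 at x = 6, residual -5.2.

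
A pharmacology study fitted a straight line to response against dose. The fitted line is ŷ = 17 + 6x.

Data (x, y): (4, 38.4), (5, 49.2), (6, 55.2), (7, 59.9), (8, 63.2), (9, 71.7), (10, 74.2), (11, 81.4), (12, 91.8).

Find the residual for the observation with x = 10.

ŷ = 17 + 6·10 = 77
r = 74.2 − 77 = -2.8

r = -2.8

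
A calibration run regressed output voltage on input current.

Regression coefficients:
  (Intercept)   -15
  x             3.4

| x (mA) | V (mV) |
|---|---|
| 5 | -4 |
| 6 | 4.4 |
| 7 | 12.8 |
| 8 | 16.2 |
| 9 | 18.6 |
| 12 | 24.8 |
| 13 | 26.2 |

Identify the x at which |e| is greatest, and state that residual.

x=5: ŷ = -15 + 3.4·5 = 2; e = -4 − 2 = -6
x=6: ŷ = -15 + 3.4·6 = 5.4; e = 4.4 − 5.4 = -1
x=7: ŷ = -15 + 3.4·7 = 8.8; e = 12.8 − 8.8 = 4
x=8: ŷ = -15 + 3.4·8 = 12.2; e = 16.2 − 12.2 = 4
x=9: ŷ = -15 + 3.4·9 = 15.6; e = 18.6 − 15.6 = 3
x=12: ŷ = -15 + 3.4·12 = 25.8; e = 24.8 − 25.8 = -1
x=13: ŷ = -15 + 3.4·13 = 29.2; e = 26.2 − 29.2 = -3
Largest |e| is 6 at x = 5, residual -6.

x = 5, e = -6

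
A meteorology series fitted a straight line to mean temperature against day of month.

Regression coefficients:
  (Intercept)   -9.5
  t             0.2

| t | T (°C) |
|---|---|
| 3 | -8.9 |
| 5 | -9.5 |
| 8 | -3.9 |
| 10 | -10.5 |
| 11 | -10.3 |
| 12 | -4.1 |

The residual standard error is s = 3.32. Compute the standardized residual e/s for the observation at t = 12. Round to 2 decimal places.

0.90

T̂ = -9.5 + 0.2·12 = -7.1
e = -4.1 − (-7.1) = 3
e/s = 3 / 3.32 = 0.90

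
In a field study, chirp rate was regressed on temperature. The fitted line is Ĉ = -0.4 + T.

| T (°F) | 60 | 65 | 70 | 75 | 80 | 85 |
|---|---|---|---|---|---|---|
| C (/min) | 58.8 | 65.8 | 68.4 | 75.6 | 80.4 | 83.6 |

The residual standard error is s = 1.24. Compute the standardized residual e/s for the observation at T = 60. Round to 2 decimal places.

-0.65

Ĉ = -0.4 + 60 = 59.6
e = 58.8 − 59.6 = -0.8
e/s = -0.8 / 1.24 = -0.65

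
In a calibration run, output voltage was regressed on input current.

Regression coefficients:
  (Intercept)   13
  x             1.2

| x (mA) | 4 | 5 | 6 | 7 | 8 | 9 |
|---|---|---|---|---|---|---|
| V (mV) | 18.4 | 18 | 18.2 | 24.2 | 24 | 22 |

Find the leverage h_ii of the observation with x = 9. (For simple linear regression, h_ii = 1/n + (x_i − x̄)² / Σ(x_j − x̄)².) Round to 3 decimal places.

x̄ = (4 + 5 + 6 + 7 + 8 + 9)/6 = 6.5
Σ(x − x̄)² = 6.25 + 2.25 + 0.25 + 0.25 + 2.25 + 6.25 = 17.5
h = 1/6 + (2.5)²/17.5 = 0.166667 + 0.357143 = 0.524

h = 0.524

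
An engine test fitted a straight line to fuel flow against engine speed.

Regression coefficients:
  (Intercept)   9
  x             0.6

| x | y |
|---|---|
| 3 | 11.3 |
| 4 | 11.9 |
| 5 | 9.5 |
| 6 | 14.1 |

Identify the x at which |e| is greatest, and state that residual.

x = 5, e = -2.5

x=3: ŷ = 9 + 0.6·3 = 10.8; e = 11.3 − 10.8 = 0.5
x=4: ŷ = 9 + 0.6·4 = 11.4; e = 11.9 − 11.4 = 0.5
x=5: ŷ = 9 + 0.6·5 = 12; e = 9.5 − 12 = -2.5
x=6: ŷ = 9 + 0.6·6 = 12.6; e = 14.1 − 12.6 = 1.5
Largest |e| is 2.5 at x = 5, residual -2.5.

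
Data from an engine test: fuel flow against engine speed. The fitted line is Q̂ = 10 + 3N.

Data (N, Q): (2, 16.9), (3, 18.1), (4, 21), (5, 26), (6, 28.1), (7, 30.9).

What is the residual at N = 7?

Q̂ = 10 + 3·7 = 31
e = 30.9 − 31 = -0.1

e = -0.1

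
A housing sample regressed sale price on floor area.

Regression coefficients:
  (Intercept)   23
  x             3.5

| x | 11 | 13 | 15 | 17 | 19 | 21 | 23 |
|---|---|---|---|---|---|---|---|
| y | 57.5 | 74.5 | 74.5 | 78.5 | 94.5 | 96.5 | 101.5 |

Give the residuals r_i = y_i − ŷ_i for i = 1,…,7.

-4, 6, -1, -4, 5, 0, -2

x=11: ŷ = 23 + 3.5·11 = 61.5; r = 57.5 − 61.5 = -4
x=13: ŷ = 23 + 3.5·13 = 68.5; r = 74.5 − 68.5 = 6
x=15: ŷ = 23 + 3.5·15 = 75.5; r = 74.5 − 75.5 = -1
x=17: ŷ = 23 + 3.5·17 = 82.5; r = 78.5 − 82.5 = -4
x=19: ŷ = 23 + 3.5·19 = 89.5; r = 94.5 − 89.5 = 5
x=21: ŷ = 23 + 3.5·21 = 96.5; r = 96.5 − 96.5 = 0
x=23: ŷ = 23 + 3.5·23 = 103.5; r = 101.5 − 103.5 = -2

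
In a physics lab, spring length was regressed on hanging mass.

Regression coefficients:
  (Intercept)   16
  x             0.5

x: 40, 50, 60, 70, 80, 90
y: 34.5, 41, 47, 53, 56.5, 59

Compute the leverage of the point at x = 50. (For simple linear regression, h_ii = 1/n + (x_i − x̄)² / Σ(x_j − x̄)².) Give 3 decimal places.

h = 0.295

x̄ = (40 + 50 + 60 + 70 + 80 + 90)/6 = 65
Σ(x − x̄)² = 625 + 225 + 25 + 25 + 225 + 625 = 1750
h = 1/6 + (-15)²/1750 = 0.166667 + 0.128571 = 0.295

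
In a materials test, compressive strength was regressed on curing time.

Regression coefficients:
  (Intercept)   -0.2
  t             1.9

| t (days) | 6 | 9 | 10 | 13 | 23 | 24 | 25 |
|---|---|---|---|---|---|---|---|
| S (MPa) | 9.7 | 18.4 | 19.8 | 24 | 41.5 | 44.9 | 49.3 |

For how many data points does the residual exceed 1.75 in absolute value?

2

t=6: Ŝ = -0.2 + 1.9·6 = 11.2; e = 9.7 − 11.2 = -1.5
t=9: Ŝ = -0.2 + 1.9·9 = 16.9; e = 18.4 − 16.9 = 1.5
t=10: Ŝ = -0.2 + 1.9·10 = 18.8; e = 19.8 − 18.8 = 1
t=13: Ŝ = -0.2 + 1.9·13 = 24.5; e = 24 − 24.5 = -0.5
t=23: Ŝ = -0.2 + 1.9·23 = 43.5; e = 41.5 − 43.5 = -2
t=24: Ŝ = -0.2 + 1.9·24 = 45.4; e = 44.9 − 45.4 = -0.5
t=25: Ŝ = -0.2 + 1.9·25 = 47.3; e = 49.3 − 47.3 = 2
|e| > 1.75: t=23 (|e|=2), t=25 (|e|=2) → 2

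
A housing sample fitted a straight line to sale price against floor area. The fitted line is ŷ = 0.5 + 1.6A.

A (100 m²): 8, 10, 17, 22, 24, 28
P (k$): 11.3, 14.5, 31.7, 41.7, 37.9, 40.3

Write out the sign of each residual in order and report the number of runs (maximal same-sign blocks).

3 runs

A=8: ŷ = 0.5 + 1.6·8 = 13.3; r = 11.3 − 13.3 = -2
A=10: ŷ = 0.5 + 1.6·10 = 16.5; r = 14.5 − 16.5 = -2
A=17: ŷ = 0.5 + 1.6·17 = 27.7; r = 31.7 − 27.7 = 4
A=22: ŷ = 0.5 + 1.6·22 = 35.7; r = 41.7 − 35.7 = 6
A=24: ŷ = 0.5 + 1.6·24 = 38.9; r = 37.9 − 38.9 = -1
A=28: ŷ = 0.5 + 1.6·28 = 45.3; r = 40.3 − 45.3 = -5
Signs: − − + + − −
Runs: −×2, +×2, −×2 → 3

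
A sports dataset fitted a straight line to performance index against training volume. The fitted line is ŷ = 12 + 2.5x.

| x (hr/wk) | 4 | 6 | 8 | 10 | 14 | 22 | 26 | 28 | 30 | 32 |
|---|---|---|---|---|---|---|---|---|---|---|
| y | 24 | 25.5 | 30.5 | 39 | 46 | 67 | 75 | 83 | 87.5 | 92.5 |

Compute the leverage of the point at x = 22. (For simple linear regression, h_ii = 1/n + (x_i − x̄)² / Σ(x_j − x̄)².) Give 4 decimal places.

h = 0.1154

x̄ = (4 + 6 + 8 + 10 + 14 + 22 + 26 + 28 + 30 + 32)/10 = 18
Σ(x − x̄)² = 196 + 144 + 100 + 64 + 16 + 16 + 64 + 100 + 144 + 196 = 1040
h = 1/10 + (4)²/1040 = 0.1 + 0.0153846 = 0.1154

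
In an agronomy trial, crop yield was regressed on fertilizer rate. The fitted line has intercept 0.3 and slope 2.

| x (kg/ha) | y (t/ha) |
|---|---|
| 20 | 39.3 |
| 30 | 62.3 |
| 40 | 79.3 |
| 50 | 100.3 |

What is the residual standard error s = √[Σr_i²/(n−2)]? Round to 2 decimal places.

x=20: ŷ = 0.3 + 2·20 = 40.3; r = 39.3 − 40.3 = -1
x=30: ŷ = 0.3 + 2·30 = 60.3; r = 62.3 − 60.3 = 2
x=40: ŷ = 0.3 + 2·40 = 80.3; r = 79.3 − 80.3 = -1
x=50: ŷ = 0.3 + 2·50 = 100.3; r = 100.3 − 100.3 = 0
SSE = 1 + 4 + 1 + 0 = 6
s = √(6/2) = √3 ≈ 1.73

s = 1.73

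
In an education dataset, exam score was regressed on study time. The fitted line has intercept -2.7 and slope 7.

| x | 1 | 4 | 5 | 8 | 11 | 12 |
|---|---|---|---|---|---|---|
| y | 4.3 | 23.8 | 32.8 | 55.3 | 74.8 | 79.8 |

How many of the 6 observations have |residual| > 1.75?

x=1: ŷ = -2.7 + 7·1 = 4.3; e = 4.3 − 4.3 = 0
x=4: ŷ = -2.7 + 7·4 = 25.3; e = 23.8 − 25.3 = -1.5
x=5: ŷ = -2.7 + 7·5 = 32.3; e = 32.8 − 32.3 = 0.5
x=8: ŷ = -2.7 + 7·8 = 53.3; e = 55.3 − 53.3 = 2
x=11: ŷ = -2.7 + 7·11 = 74.3; e = 74.8 − 74.3 = 0.5
x=12: ŷ = -2.7 + 7·12 = 81.3; e = 79.8 − 81.3 = -1.5
|e| > 1.75: x=8 (|e|=2) → 1

1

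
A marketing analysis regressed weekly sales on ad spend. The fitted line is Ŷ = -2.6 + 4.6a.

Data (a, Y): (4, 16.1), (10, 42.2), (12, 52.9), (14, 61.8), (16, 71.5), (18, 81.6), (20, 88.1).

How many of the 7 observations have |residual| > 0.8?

a=4: Ŷ = -2.6 + 4.6·4 = 15.8; e = 16.1 − 15.8 = 0.3
a=10: Ŷ = -2.6 + 4.6·10 = 43.4; e = 42.2 − 43.4 = -1.2
a=12: Ŷ = -2.6 + 4.6·12 = 52.6; e = 52.9 − 52.6 = 0.3
a=14: Ŷ = -2.6 + 4.6·14 = 61.8; e = 61.8 − 61.8 = 0
a=16: Ŷ = -2.6 + 4.6·16 = 71; e = 71.5 − 71 = 0.5
a=18: Ŷ = -2.6 + 4.6·18 = 80.2; e = 81.6 − 80.2 = 1.4
a=20: Ŷ = -2.6 + 4.6·20 = 89.4; e = 88.1 − 89.4 = -1.3
|e| > 0.8: a=10 (|e|=1.2), a=18 (|e|=1.4), a=20 (|e|=1.3) → 3

3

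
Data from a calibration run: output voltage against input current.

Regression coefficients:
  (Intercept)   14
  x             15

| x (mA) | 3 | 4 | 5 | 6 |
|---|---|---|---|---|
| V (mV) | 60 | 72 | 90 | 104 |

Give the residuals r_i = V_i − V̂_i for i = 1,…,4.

1, -2, 1, 0

x=3: V̂ = 14 + 15·3 = 59; r = 60 − 59 = 1
x=4: V̂ = 14 + 15·4 = 74; r = 72 − 74 = -2
x=5: V̂ = 14 + 15·5 = 89; r = 90 − 89 = 1
x=6: V̂ = 14 + 15·6 = 104; r = 104 − 104 = 0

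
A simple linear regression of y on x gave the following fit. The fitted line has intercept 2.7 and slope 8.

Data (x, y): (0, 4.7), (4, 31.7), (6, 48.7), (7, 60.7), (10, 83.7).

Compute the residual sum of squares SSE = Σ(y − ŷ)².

x=0: ŷ = 2.7 + 8·0 = 2.7; e = 4.7 − 2.7 = 2
x=4: ŷ = 2.7 + 8·4 = 34.7; e = 31.7 − 34.7 = -3
x=6: ŷ = 2.7 + 8·6 = 50.7; e = 48.7 − 50.7 = -2
x=7: ŷ = 2.7 + 8·7 = 58.7; e = 60.7 − 58.7 = 2
x=10: ŷ = 2.7 + 8·10 = 82.7; e = 83.7 − 82.7 = 1
SSE = 4 + 9 + 4 + 4 + 1 = 22

SSE = 22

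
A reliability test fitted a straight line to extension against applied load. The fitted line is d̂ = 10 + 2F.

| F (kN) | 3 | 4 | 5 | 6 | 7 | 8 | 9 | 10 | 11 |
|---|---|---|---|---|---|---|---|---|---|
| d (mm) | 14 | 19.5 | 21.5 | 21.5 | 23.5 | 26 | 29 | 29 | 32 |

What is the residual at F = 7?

r = -0.5

d̂ = 10 + 2·7 = 24
r = 23.5 − 24 = -0.5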